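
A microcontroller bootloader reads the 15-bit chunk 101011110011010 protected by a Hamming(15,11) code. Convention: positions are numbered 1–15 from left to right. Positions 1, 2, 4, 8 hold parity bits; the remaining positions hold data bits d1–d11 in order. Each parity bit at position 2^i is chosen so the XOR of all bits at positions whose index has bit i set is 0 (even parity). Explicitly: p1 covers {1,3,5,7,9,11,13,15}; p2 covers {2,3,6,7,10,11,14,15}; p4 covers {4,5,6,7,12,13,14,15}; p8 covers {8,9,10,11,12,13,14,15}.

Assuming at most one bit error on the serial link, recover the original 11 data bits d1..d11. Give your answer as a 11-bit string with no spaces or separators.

s1 (pos 1,3,5,7,9,11,13,15): 1⊕1⊕1⊕1⊕0⊕1⊕0⊕0 = 1
s2 (pos 2,3,6,7,10,11,14,15): 0⊕1⊕1⊕1⊕0⊕1⊕1⊕0 = 1
s4 (pos 4,5,6,7,12,13,14,15): 0⊕1⊕1⊕1⊕1⊕0⊕1⊕0 = 1
s8 (pos 8,9,10,11,12,13,14,15): 1⊕0⊕0⊕1⊕1⊕0⊕1⊕0 = 0
Syndrome s8…s1 = 0111 → error at position 7.
Flip position 7: 101011110011010 → 101011010011010
Read data bits from positions 3,5,6,7,9,10,11,12,13,14,15: 11100011010

11100011010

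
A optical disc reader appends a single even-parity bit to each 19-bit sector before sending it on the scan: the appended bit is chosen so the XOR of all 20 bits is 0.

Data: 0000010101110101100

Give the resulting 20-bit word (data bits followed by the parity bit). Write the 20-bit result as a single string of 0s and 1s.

XOR of the 19 data bits: 0⊕0⊕0⊕0⊕0⊕1⊕0⊕1⊕0⊕1⊕1⊕1⊕0⊕1⊕0⊕1⊕1⊕0⊕0 = 0
Parity bit = 0 (so all 20 bits XOR to 0).

00000101011101011000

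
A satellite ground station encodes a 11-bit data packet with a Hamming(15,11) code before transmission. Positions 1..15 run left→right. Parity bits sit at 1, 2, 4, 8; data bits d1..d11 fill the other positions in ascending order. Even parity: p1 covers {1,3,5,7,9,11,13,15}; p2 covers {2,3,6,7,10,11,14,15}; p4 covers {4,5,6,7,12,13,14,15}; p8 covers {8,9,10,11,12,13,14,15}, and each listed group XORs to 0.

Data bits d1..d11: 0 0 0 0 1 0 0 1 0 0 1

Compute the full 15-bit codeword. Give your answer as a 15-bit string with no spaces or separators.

010000011001001

Place data at non-parity positions: p1 p2 0 p4 0 0 0 p8 1 0 0 1 0 0 1
p1 (pos 1,3,5,7,9,11,13,15): XOR of data positions = 0⊕0⊕0⊕1⊕0⊕0⊕1 = 0
p2 (pos 2,3,6,7,10,11,14,15): XOR of data positions = 0⊕0⊕0⊕0⊕0⊕0⊕1 = 1
p4 (pos 4,5,6,7,12,13,14,15): XOR of data positions = 0⊕0⊕0⊕1⊕0⊕0⊕1 = 0
p8 (pos 8,9,10,11,12,13,14,15): XOR of data positions = 1⊕0⊕0⊕1⊕0⊕0⊕1 = 1
Codeword: 010000011001001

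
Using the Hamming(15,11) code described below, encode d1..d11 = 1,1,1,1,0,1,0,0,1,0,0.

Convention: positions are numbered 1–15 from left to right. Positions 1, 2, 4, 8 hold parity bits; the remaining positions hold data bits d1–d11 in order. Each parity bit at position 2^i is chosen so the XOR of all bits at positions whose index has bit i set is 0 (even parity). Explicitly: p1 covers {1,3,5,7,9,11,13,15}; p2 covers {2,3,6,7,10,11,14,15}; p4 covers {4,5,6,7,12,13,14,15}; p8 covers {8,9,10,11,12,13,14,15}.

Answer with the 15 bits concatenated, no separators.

Place data at non-parity positions: p1 p2 1 p4 1 1 1 p8 0 1 0 0 1 0 0
p1 (pos 1,3,5,7,9,11,13,15): XOR of data positions = 1⊕1⊕1⊕0⊕0⊕1⊕0 = 0
p2 (pos 2,3,6,7,10,11,14,15): XOR of data positions = 1⊕1⊕1⊕1⊕0⊕0⊕0 = 0
p4 (pos 4,5,6,7,12,13,14,15): XOR of data positions = 1⊕1⊕1⊕0⊕1⊕0⊕0 = 0
p8 (pos 8,9,10,11,12,13,14,15): XOR of data positions = 0⊕1⊕0⊕0⊕1⊕0⊕0 = 0
Codeword: 001011100100100

001011100100100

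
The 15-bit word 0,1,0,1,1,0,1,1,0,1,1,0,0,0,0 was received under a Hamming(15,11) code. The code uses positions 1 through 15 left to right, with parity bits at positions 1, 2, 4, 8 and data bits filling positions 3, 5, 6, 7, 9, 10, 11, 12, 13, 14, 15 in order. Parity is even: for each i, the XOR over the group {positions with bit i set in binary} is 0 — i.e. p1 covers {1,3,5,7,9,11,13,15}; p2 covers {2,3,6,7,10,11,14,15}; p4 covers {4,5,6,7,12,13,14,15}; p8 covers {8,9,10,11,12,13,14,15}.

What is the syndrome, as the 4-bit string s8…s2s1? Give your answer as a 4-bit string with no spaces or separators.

s1 (pos 1,3,5,7,9,11,13,15): 0⊕0⊕1⊕1⊕0⊕1⊕0⊕0 = 1
s2 (pos 2,3,6,7,10,11,14,15): 1⊕0⊕0⊕1⊕1⊕1⊕0⊕0 = 0
s4 (pos 4,5,6,7,12,13,14,15): 1⊕1⊕0⊕1⊕0⊕0⊕0⊕0 = 1
s8 (pos 8,9,10,11,12,13,14,15): 1⊕0⊕1⊕1⊕0⊕0⊕0⊕0 = 1
Syndrome s8…s1 = 1101 → error at position 13.

1101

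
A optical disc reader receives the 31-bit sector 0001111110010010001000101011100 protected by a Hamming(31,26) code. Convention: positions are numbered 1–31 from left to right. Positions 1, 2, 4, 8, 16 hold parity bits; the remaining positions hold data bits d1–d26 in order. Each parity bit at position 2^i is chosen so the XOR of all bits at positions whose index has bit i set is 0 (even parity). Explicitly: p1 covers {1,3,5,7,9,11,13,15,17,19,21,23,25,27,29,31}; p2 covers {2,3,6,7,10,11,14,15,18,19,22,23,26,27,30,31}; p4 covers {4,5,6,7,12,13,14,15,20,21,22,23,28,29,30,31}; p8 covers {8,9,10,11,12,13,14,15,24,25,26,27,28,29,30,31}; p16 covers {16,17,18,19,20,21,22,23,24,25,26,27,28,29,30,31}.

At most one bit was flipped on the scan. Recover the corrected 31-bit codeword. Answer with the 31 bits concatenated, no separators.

s1 (pos 1,3,5,7,9,11,13,15,17,19,21,23,25,27,29,31): 0⊕0⊕1⊕1⊕1⊕0⊕0⊕1⊕0⊕1⊕0⊕1⊕1⊕1⊕1⊕0 = 1
s2 (pos 2,3,6,7,10,11,14,15,18,19,22,23,26,27,30,31): 0⊕0⊕1⊕1⊕0⊕0⊕0⊕1⊕0⊕1⊕0⊕1⊕0⊕1⊕0⊕0 = 0
s4 (pos 4,5,6,7,12,13,14,15,20,21,22,23,28,29,30,31): 1⊕1⊕1⊕1⊕1⊕0⊕0⊕1⊕0⊕0⊕0⊕1⊕1⊕1⊕0⊕0 = 1
s8 (pos 8,9,10,11,12,13,14,15,24,25,26,27,28,29,30,31): 1⊕1⊕0⊕0⊕1⊕0⊕0⊕1⊕0⊕1⊕0⊕1⊕1⊕1⊕0⊕0 = 0
s16 (pos 16,17,18,19,20,21,22,23,24,25,26,27,28,29,30,31): 0⊕0⊕0⊕1⊕0⊕0⊕0⊕1⊕0⊕1⊕0⊕1⊕1⊕1⊕0⊕0 = 0
Syndrome s16…s1 = 00101 → error at position 5.
Flip position 5: 0001111110010010001000101011100 → 0001011110010010001000101011100

0001011110010010001000101011100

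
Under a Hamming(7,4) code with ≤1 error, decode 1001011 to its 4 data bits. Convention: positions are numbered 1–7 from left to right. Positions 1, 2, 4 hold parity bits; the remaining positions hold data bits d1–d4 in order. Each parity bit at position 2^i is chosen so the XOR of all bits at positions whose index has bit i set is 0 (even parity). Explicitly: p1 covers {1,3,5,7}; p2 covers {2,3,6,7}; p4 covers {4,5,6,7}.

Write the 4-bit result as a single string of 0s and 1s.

0011

s1 (pos 1,3,5,7): 1⊕0⊕0⊕1 = 0
s2 (pos 2,3,6,7): 0⊕0⊕1⊕1 = 0
s4 (pos 4,5,6,7): 1⊕0⊕1⊕1 = 1
Syndrome s4…s1 = 100 → error at position 4.
Flip position 4: 1001011 → 1000011
Read data bits from positions 3,5,6,7: 0011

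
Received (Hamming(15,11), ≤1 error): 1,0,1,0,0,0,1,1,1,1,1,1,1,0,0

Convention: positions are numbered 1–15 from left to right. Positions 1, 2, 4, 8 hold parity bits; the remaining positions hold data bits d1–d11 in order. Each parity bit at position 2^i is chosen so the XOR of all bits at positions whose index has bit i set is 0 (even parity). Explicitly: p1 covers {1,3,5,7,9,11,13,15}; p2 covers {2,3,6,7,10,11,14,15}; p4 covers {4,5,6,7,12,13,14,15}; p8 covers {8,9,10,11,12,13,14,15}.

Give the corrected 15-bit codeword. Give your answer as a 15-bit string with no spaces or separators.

s1 (pos 1,3,5,7,9,11,13,15): 1⊕1⊕0⊕1⊕1⊕1⊕1⊕0 = 0
s2 (pos 2,3,6,7,10,11,14,15): 0⊕1⊕0⊕1⊕1⊕1⊕0⊕0 = 0
s4 (pos 4,5,6,7,12,13,14,15): 0⊕0⊕0⊕1⊕1⊕1⊕0⊕0 = 1
s8 (pos 8,9,10,11,12,13,14,15): 1⊕1⊕1⊕1⊕1⊕1⊕0⊕0 = 0
Syndrome s8…s1 = 0100 → error at position 4.
Flip position 4: 101000111111100 → 101100111111100

101100111111100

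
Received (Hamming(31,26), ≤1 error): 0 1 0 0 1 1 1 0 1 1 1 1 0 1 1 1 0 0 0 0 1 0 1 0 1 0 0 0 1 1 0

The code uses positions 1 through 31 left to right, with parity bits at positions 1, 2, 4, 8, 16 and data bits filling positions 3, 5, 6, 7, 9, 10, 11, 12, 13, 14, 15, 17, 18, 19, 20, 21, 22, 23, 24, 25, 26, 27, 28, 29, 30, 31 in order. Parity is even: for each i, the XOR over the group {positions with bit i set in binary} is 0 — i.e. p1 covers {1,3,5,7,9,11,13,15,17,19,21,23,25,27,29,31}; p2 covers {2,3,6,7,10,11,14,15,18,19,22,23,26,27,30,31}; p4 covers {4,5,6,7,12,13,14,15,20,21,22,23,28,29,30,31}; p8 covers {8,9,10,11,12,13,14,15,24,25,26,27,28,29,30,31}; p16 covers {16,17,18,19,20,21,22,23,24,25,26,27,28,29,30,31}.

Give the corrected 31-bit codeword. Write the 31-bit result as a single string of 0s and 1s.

0100111011010111000010101000110

s1 (pos 1,3,5,7,9,11,13,15,17,19,21,23,25,27,29,31): 0⊕0⊕1⊕1⊕1⊕1⊕0⊕1⊕0⊕0⊕1⊕1⊕1⊕0⊕1⊕0 = 1
s2 (pos 2,3,6,7,10,11,14,15,18,19,22,23,26,27,30,31): 1⊕0⊕1⊕1⊕1⊕1⊕1⊕1⊕0⊕0⊕0⊕1⊕0⊕0⊕1⊕0 = 1
s4 (pos 4,5,6,7,12,13,14,15,20,21,22,23,28,29,30,31): 0⊕1⊕1⊕1⊕1⊕0⊕1⊕1⊕0⊕1⊕0⊕1⊕0⊕1⊕1⊕0 = 0
s8 (pos 8,9,10,11,12,13,14,15,24,25,26,27,28,29,30,31): 0⊕1⊕1⊕1⊕1⊕0⊕1⊕1⊕0⊕1⊕0⊕0⊕0⊕1⊕1⊕0 = 1
s16 (pos 16,17,18,19,20,21,22,23,24,25,26,27,28,29,30,31): 1⊕0⊕0⊕0⊕0⊕1⊕0⊕1⊕0⊕1⊕0⊕0⊕0⊕1⊕1⊕0 = 0
Syndrome s16…s1 = 01011 → error at position 11.
Flip position 11: 0100111011110111000010101000110 → 0100111011010111000010101000110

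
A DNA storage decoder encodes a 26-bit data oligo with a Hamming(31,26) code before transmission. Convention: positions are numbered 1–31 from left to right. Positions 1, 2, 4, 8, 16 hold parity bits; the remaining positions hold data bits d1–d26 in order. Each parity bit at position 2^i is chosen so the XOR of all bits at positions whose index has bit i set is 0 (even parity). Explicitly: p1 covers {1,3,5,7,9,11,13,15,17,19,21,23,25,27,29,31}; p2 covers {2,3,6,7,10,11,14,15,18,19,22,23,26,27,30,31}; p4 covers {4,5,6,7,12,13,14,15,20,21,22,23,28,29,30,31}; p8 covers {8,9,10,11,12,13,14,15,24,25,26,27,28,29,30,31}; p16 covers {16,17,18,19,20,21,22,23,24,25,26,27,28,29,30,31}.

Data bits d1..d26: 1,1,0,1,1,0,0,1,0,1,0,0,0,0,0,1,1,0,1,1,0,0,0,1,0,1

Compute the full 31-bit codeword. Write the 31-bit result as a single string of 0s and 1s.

Place data at non-parity positions: p1 p2 1 p4 1 0 1 p8 1 0 0 1 0 1 0 p16 0 0 0 0 1 1 0 1 1 0 0 0 1 0 1
p1 (pos 1,3,5,7,9,11,13,15,17,19,21,23,25,27,29,31): XOR of data positions = 1⊕1⊕1⊕1⊕0⊕0⊕0⊕0⊕0⊕1⊕0⊕1⊕0⊕1⊕1 = 0
p2 (pos 2,3,6,7,10,11,14,15,18,19,22,23,26,27,30,31): XOR of data positions = 1⊕0⊕1⊕0⊕0⊕1⊕0⊕0⊕0⊕1⊕0⊕0⊕0⊕0⊕1 = 1
p4 (pos 4,5,6,7,12,13,14,15,20,21,22,23,28,29,30,31): XOR of data positions = 1⊕0⊕1⊕1⊕0⊕1⊕0⊕0⊕1⊕1⊕0⊕0⊕1⊕0⊕1 = 0
p8 (pos 8,9,10,11,12,13,14,15,24,25,26,27,28,29,30,31): XOR of data positions = 1⊕0⊕0⊕1⊕0⊕1⊕0⊕1⊕1⊕0⊕0⊕0⊕1⊕0⊕1 = 1
p16 (pos 16,17,18,19,20,21,22,23,24,25,26,27,28,29,30,31): XOR of data positions = 0⊕0⊕0⊕0⊕1⊕1⊕0⊕1⊕1⊕0⊕0⊕0⊕1⊕0⊕1 = 0
Codeword: 0110101110010100000011011000101

0110101110010100000011011000101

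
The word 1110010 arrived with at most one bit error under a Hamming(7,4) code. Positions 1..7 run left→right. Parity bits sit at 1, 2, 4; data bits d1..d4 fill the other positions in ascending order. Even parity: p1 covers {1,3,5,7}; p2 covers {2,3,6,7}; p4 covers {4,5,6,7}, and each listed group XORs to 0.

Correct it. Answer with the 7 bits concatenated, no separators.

1110000

s1 (pos 1,3,5,7): 1⊕1⊕0⊕0 = 0
s2 (pos 2,3,6,7): 1⊕1⊕1⊕0 = 1
s4 (pos 4,5,6,7): 0⊕0⊕1⊕0 = 1
Syndrome s4…s1 = 110 → error at position 6.
Flip position 6: 1110010 → 1110000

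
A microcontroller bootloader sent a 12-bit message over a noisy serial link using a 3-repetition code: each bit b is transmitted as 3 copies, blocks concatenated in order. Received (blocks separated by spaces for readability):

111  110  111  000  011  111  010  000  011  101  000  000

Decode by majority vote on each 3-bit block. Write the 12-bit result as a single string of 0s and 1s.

111011001100

Block 1 (111): 3 ones → 1
Block 2 (110): 2 ones → 1
Block 3 (111): 3 ones → 1
Block 4 (000): 0 ones → 0
Block 5 (011): 2 ones → 1
Block 6 (111): 3 ones → 1
Block 7 (010): 1 one → 0
Block 8 (000): 0 ones → 0
Block 9 (011): 2 ones → 1
Block 10 (101): 2 ones → 1
Block 11 (000): 0 ones → 0
Block 12 (000): 0 ones → 0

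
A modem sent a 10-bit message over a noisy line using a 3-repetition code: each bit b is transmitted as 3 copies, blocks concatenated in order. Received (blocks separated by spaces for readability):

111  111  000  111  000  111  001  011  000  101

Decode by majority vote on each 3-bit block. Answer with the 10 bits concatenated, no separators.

1101010101

Block 1 (111): 3 ones → 1
Block 2 (111): 3 ones → 1
Block 3 (000): 0 ones → 0
Block 4 (111): 3 ones → 1
Block 5 (000): 0 ones → 0
Block 6 (111): 3 ones → 1
Block 7 (001): 1 one → 0
Block 8 (011): 2 ones → 1
Block 9 (000): 0 ones → 0
Block 10 (101): 2 ones → 1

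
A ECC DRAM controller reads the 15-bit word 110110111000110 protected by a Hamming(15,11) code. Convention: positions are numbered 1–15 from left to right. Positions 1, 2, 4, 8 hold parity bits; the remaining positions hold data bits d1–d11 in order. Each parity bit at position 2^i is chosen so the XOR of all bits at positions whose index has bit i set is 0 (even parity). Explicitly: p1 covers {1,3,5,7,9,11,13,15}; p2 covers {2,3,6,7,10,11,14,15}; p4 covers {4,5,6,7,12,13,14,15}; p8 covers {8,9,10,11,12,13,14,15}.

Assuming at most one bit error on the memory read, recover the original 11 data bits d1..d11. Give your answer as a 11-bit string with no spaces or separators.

s1 (pos 1,3,5,7,9,11,13,15): 1⊕0⊕1⊕1⊕1⊕0⊕1⊕0 = 1
s2 (pos 2,3,6,7,10,11,14,15): 1⊕0⊕0⊕1⊕0⊕0⊕1⊕0 = 1
s4 (pos 4,5,6,7,12,13,14,15): 1⊕1⊕0⊕1⊕0⊕1⊕1⊕0 = 1
s8 (pos 8,9,10,11,12,13,14,15): 1⊕1⊕0⊕0⊕0⊕1⊕1⊕0 = 0
Syndrome s8…s1 = 0111 → error at position 7.
Flip position 7: 110110111000110 → 110110011000110
Read data bits from positions 3,5,6,7,9,10,11,12,13,14,15: 01001000110

01001000110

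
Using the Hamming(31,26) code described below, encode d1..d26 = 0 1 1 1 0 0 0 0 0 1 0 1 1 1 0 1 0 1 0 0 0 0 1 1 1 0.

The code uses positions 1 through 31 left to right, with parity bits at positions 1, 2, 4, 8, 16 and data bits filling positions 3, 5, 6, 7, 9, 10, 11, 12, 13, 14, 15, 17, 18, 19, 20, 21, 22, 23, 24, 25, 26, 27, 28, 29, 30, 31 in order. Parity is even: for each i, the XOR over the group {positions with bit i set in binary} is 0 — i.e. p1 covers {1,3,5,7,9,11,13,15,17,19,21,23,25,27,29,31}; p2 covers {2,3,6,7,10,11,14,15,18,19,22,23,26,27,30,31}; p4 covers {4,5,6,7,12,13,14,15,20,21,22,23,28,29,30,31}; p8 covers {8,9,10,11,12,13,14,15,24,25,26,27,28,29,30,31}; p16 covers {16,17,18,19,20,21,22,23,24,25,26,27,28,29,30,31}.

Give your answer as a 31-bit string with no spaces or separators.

1101111000000100111010100001110

Place data at non-parity positions: p1 p2 0 p4 1 1 1 p8 0 0 0 0 0 1 0 p16 1 1 1 0 1 0 1 0 0 0 0 1 1 1 0
p1 (pos 1,3,5,7,9,11,13,15,17,19,21,23,25,27,29,31): XOR of data positions = 0⊕1⊕1⊕0⊕0⊕0⊕0⊕1⊕1⊕1⊕1⊕0⊕0⊕1⊕0 = 1
p2 (pos 2,3,6,7,10,11,14,15,18,19,22,23,26,27,30,31): XOR of data positions = 0⊕1⊕1⊕0⊕0⊕1⊕0⊕1⊕1⊕0⊕1⊕0⊕0⊕1⊕0 = 1
p4 (pos 4,5,6,7,12,13,14,15,20,21,22,23,28,29,30,31): XOR of data positions = 1⊕1⊕1⊕0⊕0⊕1⊕0⊕0⊕1⊕0⊕1⊕1⊕1⊕1⊕0 = 1
p8 (pos 8,9,10,11,12,13,14,15,24,25,26,27,28,29,30,31): XOR of data positions = 0⊕0⊕0⊕0⊕0⊕1⊕0⊕0⊕0⊕0⊕0⊕1⊕1⊕1⊕0 = 0
p16 (pos 16,17,18,19,20,21,22,23,24,25,26,27,28,29,30,31): XOR of data positions = 1⊕1⊕1⊕0⊕1⊕0⊕1⊕0⊕0⊕0⊕0⊕1⊕1⊕1⊕0 = 0
Codeword: 1101111000000100111010100001110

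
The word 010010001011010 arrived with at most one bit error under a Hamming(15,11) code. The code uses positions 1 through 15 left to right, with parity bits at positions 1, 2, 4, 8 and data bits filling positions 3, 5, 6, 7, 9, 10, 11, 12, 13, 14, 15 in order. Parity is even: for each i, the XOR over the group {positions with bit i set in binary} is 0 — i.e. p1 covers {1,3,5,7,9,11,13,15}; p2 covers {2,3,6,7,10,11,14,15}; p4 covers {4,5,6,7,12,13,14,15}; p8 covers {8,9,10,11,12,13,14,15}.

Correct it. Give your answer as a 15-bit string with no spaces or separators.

010010101011010

s1 (pos 1,3,5,7,9,11,13,15): 0⊕0⊕1⊕0⊕1⊕1⊕0⊕0 = 1
s2 (pos 2,3,6,7,10,11,14,15): 1⊕0⊕0⊕0⊕0⊕1⊕1⊕0 = 1
s4 (pos 4,5,6,7,12,13,14,15): 0⊕1⊕0⊕0⊕1⊕0⊕1⊕0 = 1
s8 (pos 8,9,10,11,12,13,14,15): 0⊕1⊕0⊕1⊕1⊕0⊕1⊕0 = 0
Syndrome s8…s1 = 0111 → error at position 7.
Flip position 7: 010010001011010 → 010010101011010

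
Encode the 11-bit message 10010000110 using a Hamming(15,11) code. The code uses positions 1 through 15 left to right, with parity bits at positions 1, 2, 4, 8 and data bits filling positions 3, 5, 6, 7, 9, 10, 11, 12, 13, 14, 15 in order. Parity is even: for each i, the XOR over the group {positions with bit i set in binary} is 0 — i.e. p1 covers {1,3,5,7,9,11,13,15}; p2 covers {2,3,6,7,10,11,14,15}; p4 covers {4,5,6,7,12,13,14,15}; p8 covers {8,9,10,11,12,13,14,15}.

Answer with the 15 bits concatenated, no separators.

111100100000110

Place data at non-parity positions: p1 p2 1 p4 0 0 1 p8 0 0 0 0 1 1 0
p1 (pos 1,3,5,7,9,11,13,15): XOR of data positions = 1⊕0⊕1⊕0⊕0⊕1⊕0 = 1
p2 (pos 2,3,6,7,10,11,14,15): XOR of data positions = 1⊕0⊕1⊕0⊕0⊕1⊕0 = 1
p4 (pos 4,5,6,7,12,13,14,15): XOR of data positions = 0⊕0⊕1⊕0⊕1⊕1⊕0 = 1
p8 (pos 8,9,10,11,12,13,14,15): XOR of data positions = 0⊕0⊕0⊕0⊕1⊕1⊕0 = 0
Codeword: 111100100000110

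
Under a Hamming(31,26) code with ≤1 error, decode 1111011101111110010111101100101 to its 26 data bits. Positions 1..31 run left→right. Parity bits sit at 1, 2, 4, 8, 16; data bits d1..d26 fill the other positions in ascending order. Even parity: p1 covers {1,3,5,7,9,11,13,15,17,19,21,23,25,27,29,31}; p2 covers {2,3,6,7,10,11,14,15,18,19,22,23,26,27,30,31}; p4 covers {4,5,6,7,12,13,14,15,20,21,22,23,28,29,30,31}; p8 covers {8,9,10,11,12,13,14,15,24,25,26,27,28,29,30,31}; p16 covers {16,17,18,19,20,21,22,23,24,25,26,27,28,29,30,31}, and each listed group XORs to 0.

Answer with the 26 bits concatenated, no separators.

10110111111010111101100100

s1 (pos 1,3,5,7,9,11,13,15,17,19,21,23,25,27,29,31): 1⊕1⊕0⊕1⊕0⊕1⊕1⊕1⊕0⊕0⊕1⊕1⊕1⊕0⊕1⊕1 = 1
s2 (pos 2,3,6,7,10,11,14,15,18,19,22,23,26,27,30,31): 1⊕1⊕1⊕1⊕1⊕1⊕1⊕1⊕1⊕0⊕1⊕1⊕1⊕0⊕0⊕1 = 1
s4 (pos 4,5,6,7,12,13,14,15,20,21,22,23,28,29,30,31): 1⊕0⊕1⊕1⊕1⊕1⊕1⊕1⊕1⊕1⊕1⊕1⊕0⊕1⊕0⊕1 = 1
s8 (pos 8,9,10,11,12,13,14,15,24,25,26,27,28,29,30,31): 1⊕0⊕1⊕1⊕1⊕1⊕1⊕1⊕0⊕1⊕1⊕0⊕0⊕1⊕0⊕1 = 1
s16 (pos 16,17,18,19,20,21,22,23,24,25,26,27,28,29,30,31): 0⊕0⊕1⊕0⊕1⊕1⊕1⊕1⊕0⊕1⊕1⊕0⊕0⊕1⊕0⊕1 = 1
Syndrome s16…s1 = 11111 → error at position 31.
Flip position 31: 1111011101111110010111101100101 → 1111011101111110010111101100100
Read data bits from positions 3,5,6,7,9,10,11,12,13,14,15,17,18,19,20,21,22,23,24,25,26,27,28,29,30,31: 10110111111010111101100100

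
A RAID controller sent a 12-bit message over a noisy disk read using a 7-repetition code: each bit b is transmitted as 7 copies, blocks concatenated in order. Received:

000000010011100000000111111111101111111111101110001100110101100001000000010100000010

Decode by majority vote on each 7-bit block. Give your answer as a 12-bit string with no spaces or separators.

010111110000

Block 1 (0000000): 0 ones → 0
Block 2 (1001110): 4 ones → 1
Block 3 (0000000): 0 ones → 0
Block 4 (1111111): 7 ones → 1
Block 5 (1110111): 6 ones → 1
Block 6 (1111111): 7 ones → 1
Block 7 (1011100): 4 ones → 1
Block 8 (0110011): 4 ones → 1
Block 9 (0101100): 3 ones → 0
Block 10 (0010000): 1 one → 0
Block 11 (0001010): 2 ones → 0
Block 12 (0000010): 1 one → 0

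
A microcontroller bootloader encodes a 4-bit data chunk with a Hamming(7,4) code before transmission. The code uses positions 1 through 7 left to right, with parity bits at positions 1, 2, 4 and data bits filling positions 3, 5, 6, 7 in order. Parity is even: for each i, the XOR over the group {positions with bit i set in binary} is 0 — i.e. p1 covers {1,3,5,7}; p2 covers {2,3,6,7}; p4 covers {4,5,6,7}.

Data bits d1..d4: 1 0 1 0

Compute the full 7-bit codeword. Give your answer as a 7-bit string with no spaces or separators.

1011010

Place data at non-parity positions: p1 p2 1 p4 0 1 0
p1 (pos 1,3,5,7): XOR of data positions = 1⊕0⊕0 = 1
p2 (pos 2,3,6,7): XOR of data positions = 1⊕1⊕0 = 0
p4 (pos 4,5,6,7): XOR of data positions = 0⊕1⊕0 = 1
Codeword: 1011010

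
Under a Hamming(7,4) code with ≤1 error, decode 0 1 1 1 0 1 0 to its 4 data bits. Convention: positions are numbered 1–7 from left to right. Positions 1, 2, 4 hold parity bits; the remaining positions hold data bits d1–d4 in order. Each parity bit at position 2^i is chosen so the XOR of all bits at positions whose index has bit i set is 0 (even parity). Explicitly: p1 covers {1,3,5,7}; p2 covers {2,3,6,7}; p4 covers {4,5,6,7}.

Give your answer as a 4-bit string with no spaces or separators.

s1 (pos 1,3,5,7): 0⊕1⊕0⊕0 = 1
s2 (pos 2,3,6,7): 1⊕1⊕1⊕0 = 1
s4 (pos 4,5,6,7): 1⊕0⊕1⊕0 = 0
Syndrome s4…s1 = 011 → error at position 3.
Flip position 3: 0111010 → 0101010
Read data bits from positions 3,5,6,7: 0010

0010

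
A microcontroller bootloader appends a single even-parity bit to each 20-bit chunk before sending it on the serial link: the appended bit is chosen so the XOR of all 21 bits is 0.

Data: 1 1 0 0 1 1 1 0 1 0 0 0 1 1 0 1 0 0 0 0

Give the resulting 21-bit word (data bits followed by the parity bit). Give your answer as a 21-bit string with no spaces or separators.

XOR of the 20 data bits: 1⊕1⊕0⊕0⊕1⊕1⊕1⊕0⊕1⊕0⊕0⊕0⊕1⊕1⊕0⊕1⊕0⊕0⊕0⊕0 = 1
Parity bit = 1 (so all 21 bits XOR to 0).

110011101000110100001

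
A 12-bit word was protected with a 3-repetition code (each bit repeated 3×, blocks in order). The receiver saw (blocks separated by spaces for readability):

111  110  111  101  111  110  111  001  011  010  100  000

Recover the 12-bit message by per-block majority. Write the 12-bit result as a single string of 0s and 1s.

111111101000

Block 1 (111): 3 ones → 1
Block 2 (110): 2 ones → 1
Block 3 (111): 3 ones → 1
Block 4 (101): 2 ones → 1
Block 5 (111): 3 ones → 1
Block 6 (110): 2 ones → 1
Block 7 (111): 3 ones → 1
Block 8 (001): 1 one → 0
Block 9 (011): 2 ones → 1
Block 10 (010): 1 one → 0
Block 11 (100): 1 one → 0
Block 12 (000): 0 ones → 0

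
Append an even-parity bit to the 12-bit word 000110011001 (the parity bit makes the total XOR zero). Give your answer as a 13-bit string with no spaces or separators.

0001100110011

XOR of the 12 data bits: 0⊕0⊕0⊕1⊕1⊕0⊕0⊕1⊕1⊕0⊕0⊕1 = 1
Parity bit = 1 (so all 13 bits XOR to 0).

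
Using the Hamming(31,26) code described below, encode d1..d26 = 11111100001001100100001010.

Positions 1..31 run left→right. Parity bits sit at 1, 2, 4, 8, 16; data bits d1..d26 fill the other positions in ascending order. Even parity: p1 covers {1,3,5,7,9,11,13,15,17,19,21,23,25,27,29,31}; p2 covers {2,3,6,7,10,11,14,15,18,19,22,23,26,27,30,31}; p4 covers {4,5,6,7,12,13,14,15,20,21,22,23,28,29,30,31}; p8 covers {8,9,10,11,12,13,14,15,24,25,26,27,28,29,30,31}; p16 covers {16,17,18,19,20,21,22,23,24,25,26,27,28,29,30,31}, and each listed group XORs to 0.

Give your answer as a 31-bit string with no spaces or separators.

Place data at non-parity positions: p1 p2 1 p4 1 1 1 p8 1 1 0 0 0 0 1 p16 0 0 1 1 0 0 1 0 0 0 0 1 0 1 0
p1 (pos 1,3,5,7,9,11,13,15,17,19,21,23,25,27,29,31): XOR of data positions = 1⊕1⊕1⊕1⊕0⊕0⊕1⊕0⊕1⊕0⊕1⊕0⊕0⊕0⊕0 = 1
p2 (pos 2,3,6,7,10,11,14,15,18,19,22,23,26,27,30,31): XOR of data positions = 1⊕1⊕1⊕1⊕0⊕0⊕1⊕0⊕1⊕0⊕1⊕0⊕0⊕1⊕0 = 0
p4 (pos 4,5,6,7,12,13,14,15,20,21,22,23,28,29,30,31): XOR of data positions = 1⊕1⊕1⊕0⊕0⊕0⊕1⊕1⊕0⊕0⊕1⊕1⊕0⊕1⊕0 = 0
p8 (pos 8,9,10,11,12,13,14,15,24,25,26,27,28,29,30,31): XOR of data positions = 1⊕1⊕0⊕0⊕0⊕0⊕1⊕0⊕0⊕0⊕0⊕1⊕0⊕1⊕0 = 1
p16 (pos 16,17,18,19,20,21,22,23,24,25,26,27,28,29,30,31): XOR of data positions = 0⊕0⊕1⊕1⊕0⊕0⊕1⊕0⊕0⊕0⊕0⊕1⊕0⊕1⊕0 = 1
Codeword: 1010111111000011001100100001010

1010111111000011001100100001010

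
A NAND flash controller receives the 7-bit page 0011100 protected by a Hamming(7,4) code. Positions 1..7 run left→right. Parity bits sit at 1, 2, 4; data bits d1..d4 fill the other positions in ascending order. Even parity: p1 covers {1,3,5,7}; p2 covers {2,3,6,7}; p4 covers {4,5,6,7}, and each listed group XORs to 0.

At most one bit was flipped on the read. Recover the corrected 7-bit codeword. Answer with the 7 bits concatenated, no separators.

0111100

s1 (pos 1,3,5,7): 0⊕1⊕1⊕0 = 0
s2 (pos 2,3,6,7): 0⊕1⊕0⊕0 = 1
s4 (pos 4,5,6,7): 1⊕1⊕0⊕0 = 0
Syndrome s4…s1 = 010 → error at position 2.
Flip position 2: 0011100 → 0111100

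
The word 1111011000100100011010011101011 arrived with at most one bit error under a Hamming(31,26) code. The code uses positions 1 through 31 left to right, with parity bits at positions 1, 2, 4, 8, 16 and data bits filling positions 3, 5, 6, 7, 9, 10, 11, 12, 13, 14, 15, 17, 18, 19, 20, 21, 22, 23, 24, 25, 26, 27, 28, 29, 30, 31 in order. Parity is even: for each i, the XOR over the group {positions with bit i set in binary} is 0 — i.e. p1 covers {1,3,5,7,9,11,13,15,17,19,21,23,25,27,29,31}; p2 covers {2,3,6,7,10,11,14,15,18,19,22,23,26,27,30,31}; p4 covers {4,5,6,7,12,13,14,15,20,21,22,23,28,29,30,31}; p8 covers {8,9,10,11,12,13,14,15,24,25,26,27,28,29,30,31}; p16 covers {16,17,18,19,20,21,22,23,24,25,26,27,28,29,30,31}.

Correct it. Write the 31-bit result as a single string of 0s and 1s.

s1 (pos 1,3,5,7,9,11,13,15,17,19,21,23,25,27,29,31): 1⊕1⊕0⊕1⊕0⊕1⊕0⊕0⊕0⊕1⊕1⊕0⊕1⊕0⊕0⊕1 = 0
s2 (pos 2,3,6,7,10,11,14,15,18,19,22,23,26,27,30,31): 1⊕1⊕1⊕1⊕0⊕1⊕1⊕0⊕1⊕1⊕0⊕0⊕1⊕0⊕1⊕1 = 1
s4 (pos 4,5,6,7,12,13,14,15,20,21,22,23,28,29,30,31): 1⊕0⊕1⊕1⊕0⊕0⊕1⊕0⊕0⊕1⊕0⊕0⊕1⊕0⊕1⊕1 = 0
s8 (pos 8,9,10,11,12,13,14,15,24,25,26,27,28,29,30,31): 0⊕0⊕0⊕1⊕0⊕0⊕1⊕0⊕1⊕1⊕1⊕0⊕1⊕0⊕1⊕1 = 0
s16 (pos 16,17,18,19,20,21,22,23,24,25,26,27,28,29,30,31): 0⊕0⊕1⊕1⊕0⊕1⊕0⊕0⊕1⊕1⊕1⊕0⊕1⊕0⊕1⊕1 = 1
Syndrome s16…s1 = 10010 → error at position 18.
Flip position 18: 1111011000100100011010011101011 → 1111011000100100001010011101011

1111011000100100001010011101011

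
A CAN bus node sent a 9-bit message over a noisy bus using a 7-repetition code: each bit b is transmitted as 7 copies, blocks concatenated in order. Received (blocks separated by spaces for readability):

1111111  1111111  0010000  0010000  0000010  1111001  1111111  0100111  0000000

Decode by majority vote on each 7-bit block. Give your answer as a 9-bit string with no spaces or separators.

Block 1 (1111111): 7 ones → 1
Block 2 (1111111): 7 ones → 1
Block 3 (0010000): 1 one → 0
Block 4 (0010000): 1 one → 0
Block 5 (0000010): 1 one → 0
Block 6 (1111001): 5 ones → 1
Block 7 (1111111): 7 ones → 1
Block 8 (0100111): 4 ones → 1
Block 9 (0000000): 0 ones → 0

110001110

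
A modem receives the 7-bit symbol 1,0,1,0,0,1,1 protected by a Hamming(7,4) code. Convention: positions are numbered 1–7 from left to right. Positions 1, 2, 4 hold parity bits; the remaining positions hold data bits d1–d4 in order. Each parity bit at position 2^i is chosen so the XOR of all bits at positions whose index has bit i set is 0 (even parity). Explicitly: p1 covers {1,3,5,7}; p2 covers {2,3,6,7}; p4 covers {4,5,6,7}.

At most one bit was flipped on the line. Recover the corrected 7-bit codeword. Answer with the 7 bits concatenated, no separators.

1000011

s1 (pos 1,3,5,7): 1⊕1⊕0⊕1 = 1
s2 (pos 2,3,6,7): 0⊕1⊕1⊕1 = 1
s4 (pos 4,5,6,7): 0⊕0⊕1⊕1 = 0
Syndrome s4…s1 = 011 → error at position 3.
Flip position 3: 1010011 → 1000011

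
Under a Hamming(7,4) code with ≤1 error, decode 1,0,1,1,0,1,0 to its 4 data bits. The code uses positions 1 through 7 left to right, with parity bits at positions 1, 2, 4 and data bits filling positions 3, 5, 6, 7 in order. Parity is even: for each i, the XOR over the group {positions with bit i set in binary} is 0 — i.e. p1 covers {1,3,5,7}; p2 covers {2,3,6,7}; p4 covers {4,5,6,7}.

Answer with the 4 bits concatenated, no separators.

s1 (pos 1,3,5,7): 1⊕1⊕0⊕0 = 0
s2 (pos 2,3,6,7): 0⊕1⊕1⊕0 = 0
s4 (pos 4,5,6,7): 1⊕0⊕1⊕0 = 0
Syndrome s4…s1 = 000 → no error.
Read data bits from positions 3,5,6,7: 1010

1010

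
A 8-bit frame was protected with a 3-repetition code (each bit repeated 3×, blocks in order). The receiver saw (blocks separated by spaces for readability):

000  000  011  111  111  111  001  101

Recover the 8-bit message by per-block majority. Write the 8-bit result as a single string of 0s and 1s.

Block 1 (000): 0 ones → 0
Block 2 (000): 0 ones → 0
Block 3 (011): 2 ones → 1
Block 4 (111): 3 ones → 1
Block 5 (111): 3 ones → 1
Block 6 (111): 3 ones → 1
Block 7 (001): 1 one → 0
Block 8 (101): 2 ones → 1

00111101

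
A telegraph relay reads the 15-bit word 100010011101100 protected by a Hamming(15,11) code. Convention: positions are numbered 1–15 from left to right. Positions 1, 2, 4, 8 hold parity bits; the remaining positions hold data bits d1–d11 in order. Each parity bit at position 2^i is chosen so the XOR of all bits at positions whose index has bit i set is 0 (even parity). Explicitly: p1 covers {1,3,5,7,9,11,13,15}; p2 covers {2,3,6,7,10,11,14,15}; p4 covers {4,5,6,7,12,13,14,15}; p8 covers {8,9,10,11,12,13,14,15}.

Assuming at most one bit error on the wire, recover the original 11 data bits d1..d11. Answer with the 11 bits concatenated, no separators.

s1 (pos 1,3,5,7,9,11,13,15): 1⊕0⊕1⊕0⊕1⊕0⊕1⊕0 = 0
s2 (pos 2,3,6,7,10,11,14,15): 0⊕0⊕0⊕0⊕1⊕0⊕0⊕0 = 1
s4 (pos 4,5,6,7,12,13,14,15): 0⊕1⊕0⊕0⊕1⊕1⊕0⊕0 = 1
s8 (pos 8,9,10,11,12,13,14,15): 1⊕1⊕1⊕0⊕1⊕1⊕0⊕0 = 1
Syndrome s8…s1 = 1110 → error at position 14.
Flip position 14: 100010011101100 → 100010011101110
Read data bits from positions 3,5,6,7,9,10,11,12,13,14,15: 01001101110

01001101110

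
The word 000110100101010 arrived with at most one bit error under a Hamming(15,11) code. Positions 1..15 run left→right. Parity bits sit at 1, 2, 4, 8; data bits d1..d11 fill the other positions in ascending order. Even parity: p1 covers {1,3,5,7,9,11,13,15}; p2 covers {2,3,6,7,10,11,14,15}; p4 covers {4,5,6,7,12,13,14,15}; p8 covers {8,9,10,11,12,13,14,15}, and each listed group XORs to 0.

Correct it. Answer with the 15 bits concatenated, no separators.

s1 (pos 1,3,5,7,9,11,13,15): 0⊕0⊕1⊕1⊕0⊕0⊕0⊕0 = 0
s2 (pos 2,3,6,7,10,11,14,15): 0⊕0⊕0⊕1⊕1⊕0⊕1⊕0 = 1
s4 (pos 4,5,6,7,12,13,14,15): 1⊕1⊕0⊕1⊕1⊕0⊕1⊕0 = 1
s8 (pos 8,9,10,11,12,13,14,15): 0⊕0⊕1⊕0⊕1⊕0⊕1⊕0 = 1
Syndrome s8…s1 = 1110 → error at position 14.
Flip position 14: 000110100101010 → 000110100101000

000110100101000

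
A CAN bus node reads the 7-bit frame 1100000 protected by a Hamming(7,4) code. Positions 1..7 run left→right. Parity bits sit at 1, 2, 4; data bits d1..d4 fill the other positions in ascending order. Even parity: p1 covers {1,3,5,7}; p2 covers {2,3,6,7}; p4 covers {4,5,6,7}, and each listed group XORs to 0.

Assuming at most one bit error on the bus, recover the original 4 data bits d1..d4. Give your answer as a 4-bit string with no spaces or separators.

s1 (pos 1,3,5,7): 1⊕0⊕0⊕0 = 1
s2 (pos 2,3,6,7): 1⊕0⊕0⊕0 = 1
s4 (pos 4,5,6,7): 0⊕0⊕0⊕0 = 0
Syndrome s4…s1 = 011 → error at position 3.
Flip position 3: 1100000 → 1110000
Read data bits from positions 3,5,6,7: 1000

1000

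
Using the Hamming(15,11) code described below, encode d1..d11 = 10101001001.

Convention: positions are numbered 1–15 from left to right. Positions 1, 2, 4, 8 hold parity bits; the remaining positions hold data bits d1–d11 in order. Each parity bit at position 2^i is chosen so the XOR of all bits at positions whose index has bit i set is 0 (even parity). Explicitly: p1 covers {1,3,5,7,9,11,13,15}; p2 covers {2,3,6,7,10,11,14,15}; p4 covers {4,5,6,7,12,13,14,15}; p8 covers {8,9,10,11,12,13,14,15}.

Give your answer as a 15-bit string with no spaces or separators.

Place data at non-parity positions: p1 p2 1 p4 0 1 0 p8 1 0 0 1 0 0 1
p1 (pos 1,3,5,7,9,11,13,15): XOR of data positions = 1⊕0⊕0⊕1⊕0⊕0⊕1 = 1
p2 (pos 2,3,6,7,10,11,14,15): XOR of data positions = 1⊕1⊕0⊕0⊕0⊕0⊕1 = 1
p4 (pos 4,5,6,7,12,13,14,15): XOR of data positions = 0⊕1⊕0⊕1⊕0⊕0⊕1 = 1
p8 (pos 8,9,10,11,12,13,14,15): XOR of data positions = 1⊕0⊕0⊕1⊕0⊕0⊕1 = 1
Codeword: 111101011001001

111101011001001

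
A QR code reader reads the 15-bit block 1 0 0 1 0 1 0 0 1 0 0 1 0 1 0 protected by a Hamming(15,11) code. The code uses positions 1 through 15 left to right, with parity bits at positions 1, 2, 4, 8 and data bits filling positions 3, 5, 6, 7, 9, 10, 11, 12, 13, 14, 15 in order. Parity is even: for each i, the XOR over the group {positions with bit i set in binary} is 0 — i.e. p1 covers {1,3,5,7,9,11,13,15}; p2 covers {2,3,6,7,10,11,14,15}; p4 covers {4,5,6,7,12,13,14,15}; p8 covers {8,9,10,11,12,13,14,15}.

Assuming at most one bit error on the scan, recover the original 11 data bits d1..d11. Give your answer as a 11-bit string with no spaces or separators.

s1 (pos 1,3,5,7,9,11,13,15): 1⊕0⊕0⊕0⊕1⊕0⊕0⊕0 = 0
s2 (pos 2,3,6,7,10,11,14,15): 0⊕0⊕1⊕0⊕0⊕0⊕1⊕0 = 0
s4 (pos 4,5,6,7,12,13,14,15): 1⊕0⊕1⊕0⊕1⊕0⊕1⊕0 = 0
s8 (pos 8,9,10,11,12,13,14,15): 0⊕1⊕0⊕0⊕1⊕0⊕1⊕0 = 1
Syndrome s8…s1 = 1000 → error at position 8.
Flip position 8: 100101001001010 → 100101011001010
Read data bits from positions 3,5,6,7,9,10,11,12,13,14,15: 00101001010

00101001010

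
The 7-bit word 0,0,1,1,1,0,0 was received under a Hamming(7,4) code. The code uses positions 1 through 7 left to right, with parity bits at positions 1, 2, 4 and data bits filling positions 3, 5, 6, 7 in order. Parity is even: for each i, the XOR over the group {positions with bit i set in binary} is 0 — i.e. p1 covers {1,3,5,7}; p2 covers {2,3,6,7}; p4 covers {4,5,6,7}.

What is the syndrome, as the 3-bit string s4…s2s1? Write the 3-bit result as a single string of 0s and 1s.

s1 (pos 1,3,5,7): 0⊕1⊕1⊕0 = 0
s2 (pos 2,3,6,7): 0⊕1⊕0⊕0 = 1
s4 (pos 4,5,6,7): 1⊕1⊕0⊕0 = 0
Syndrome s4…s1 = 010 → error at position 2.

010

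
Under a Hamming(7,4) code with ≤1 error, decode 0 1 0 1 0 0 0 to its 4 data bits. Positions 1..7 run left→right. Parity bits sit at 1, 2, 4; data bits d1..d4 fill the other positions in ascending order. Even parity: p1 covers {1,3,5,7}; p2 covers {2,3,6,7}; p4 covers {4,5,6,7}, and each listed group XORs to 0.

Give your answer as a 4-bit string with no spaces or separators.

0010

s1 (pos 1,3,5,7): 0⊕0⊕0⊕0 = 0
s2 (pos 2,3,6,7): 1⊕0⊕0⊕0 = 1
s4 (pos 4,5,6,7): 1⊕0⊕0⊕0 = 1
Syndrome s4…s1 = 110 → error at position 6.
Flip position 6: 0101000 → 0101010
Read data bits from positions 3,5,6,7: 0010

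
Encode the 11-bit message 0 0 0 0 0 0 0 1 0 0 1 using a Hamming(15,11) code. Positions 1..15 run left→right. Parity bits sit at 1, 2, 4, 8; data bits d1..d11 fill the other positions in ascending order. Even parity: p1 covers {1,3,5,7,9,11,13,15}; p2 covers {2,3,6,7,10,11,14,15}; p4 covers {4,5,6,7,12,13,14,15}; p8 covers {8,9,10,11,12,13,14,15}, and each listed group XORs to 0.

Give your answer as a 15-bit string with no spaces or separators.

110000000001001

Place data at non-parity positions: p1 p2 0 p4 0 0 0 p8 0 0 0 1 0 0 1
p1 (pos 1,3,5,7,9,11,13,15): XOR of data positions = 0⊕0⊕0⊕0⊕0⊕0⊕1 = 1
p2 (pos 2,3,6,7,10,11,14,15): XOR of data positions = 0⊕0⊕0⊕0⊕0⊕0⊕1 = 1
p4 (pos 4,5,6,7,12,13,14,15): XOR of data positions = 0⊕0⊕0⊕1⊕0⊕0⊕1 = 0
p8 (pos 8,9,10,11,12,13,14,15): XOR of data positions = 0⊕0⊕0⊕1⊕0⊕0⊕1 = 0
Codeword: 110000000001001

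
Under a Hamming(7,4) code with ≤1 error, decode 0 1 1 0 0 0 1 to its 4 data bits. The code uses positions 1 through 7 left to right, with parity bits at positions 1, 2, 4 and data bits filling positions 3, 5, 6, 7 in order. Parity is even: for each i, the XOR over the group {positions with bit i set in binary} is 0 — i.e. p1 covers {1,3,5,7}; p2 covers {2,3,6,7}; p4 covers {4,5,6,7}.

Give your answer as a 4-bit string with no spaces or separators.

s1 (pos 1,3,5,7): 0⊕1⊕0⊕1 = 0
s2 (pos 2,3,6,7): 1⊕1⊕0⊕1 = 1
s4 (pos 4,5,6,7): 0⊕0⊕0⊕1 = 1
Syndrome s4…s1 = 110 → error at position 6.
Flip position 6: 0110001 → 0110011
Read data bits from positions 3,5,6,7: 1011

1011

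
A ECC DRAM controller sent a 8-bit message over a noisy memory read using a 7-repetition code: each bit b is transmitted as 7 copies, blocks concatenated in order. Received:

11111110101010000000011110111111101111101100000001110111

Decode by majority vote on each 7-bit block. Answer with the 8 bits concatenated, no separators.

Block 1 (1111111): 7 ones → 1
Block 2 (0101010): 3 ones → 0
Block 3 (0000000): 0 ones → 0
Block 4 (1111011): 6 ones → 1
Block 5 (1111101): 6 ones → 1
Block 6 (1111011): 6 ones → 1
Block 7 (0000000): 0 ones → 0
Block 8 (1110111): 6 ones → 1

10011101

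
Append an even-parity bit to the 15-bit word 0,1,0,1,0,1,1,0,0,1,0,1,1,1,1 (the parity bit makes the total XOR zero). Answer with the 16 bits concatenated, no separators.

0101011001011111

XOR of the 15 data bits: 0⊕1⊕0⊕1⊕0⊕1⊕1⊕0⊕0⊕1⊕0⊕1⊕1⊕1⊕1 = 1
Parity bit = 1 (so all 16 bits XOR to 0).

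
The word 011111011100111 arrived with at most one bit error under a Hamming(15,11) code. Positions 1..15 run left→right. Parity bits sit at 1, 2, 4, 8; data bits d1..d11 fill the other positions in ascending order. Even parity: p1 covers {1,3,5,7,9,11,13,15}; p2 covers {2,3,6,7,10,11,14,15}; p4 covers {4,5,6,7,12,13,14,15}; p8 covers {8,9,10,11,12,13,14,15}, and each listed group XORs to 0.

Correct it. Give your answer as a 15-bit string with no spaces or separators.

s1 (pos 1,3,5,7,9,11,13,15): 0⊕1⊕1⊕0⊕1⊕0⊕1⊕1 = 1
s2 (pos 2,3,6,7,10,11,14,15): 1⊕1⊕1⊕0⊕1⊕0⊕1⊕1 = 0
s4 (pos 4,5,6,7,12,13,14,15): 1⊕1⊕1⊕0⊕0⊕1⊕1⊕1 = 0
s8 (pos 8,9,10,11,12,13,14,15): 1⊕1⊕1⊕0⊕0⊕1⊕1⊕1 = 0
Syndrome s8…s1 = 0001 → error at position 1.
Flip position 1: 011111011100111 → 111111011100111

111111011100111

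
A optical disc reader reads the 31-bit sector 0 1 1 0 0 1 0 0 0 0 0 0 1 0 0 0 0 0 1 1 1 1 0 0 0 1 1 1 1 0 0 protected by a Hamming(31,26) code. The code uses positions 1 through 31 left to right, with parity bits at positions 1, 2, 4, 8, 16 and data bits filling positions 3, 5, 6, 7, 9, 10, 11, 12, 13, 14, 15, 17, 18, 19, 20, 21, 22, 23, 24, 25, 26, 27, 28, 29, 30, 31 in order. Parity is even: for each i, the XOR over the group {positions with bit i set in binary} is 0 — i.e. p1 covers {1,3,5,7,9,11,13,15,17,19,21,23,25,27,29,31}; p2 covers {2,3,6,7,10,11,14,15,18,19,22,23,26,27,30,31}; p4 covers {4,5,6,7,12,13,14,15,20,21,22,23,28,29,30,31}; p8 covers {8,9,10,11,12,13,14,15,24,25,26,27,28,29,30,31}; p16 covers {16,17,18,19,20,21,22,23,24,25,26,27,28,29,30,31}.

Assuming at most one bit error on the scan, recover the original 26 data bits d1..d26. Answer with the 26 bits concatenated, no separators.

s1 (pos 1,3,5,7,9,11,13,15,17,19,21,23,25,27,29,31): 0⊕1⊕0⊕0⊕0⊕0⊕1⊕0⊕0⊕1⊕1⊕0⊕0⊕1⊕1⊕0 = 0
s2 (pos 2,3,6,7,10,11,14,15,18,19,22,23,26,27,30,31): 1⊕1⊕1⊕0⊕0⊕0⊕0⊕0⊕0⊕1⊕1⊕0⊕1⊕1⊕0⊕0 = 1
s4 (pos 4,5,6,7,12,13,14,15,20,21,22,23,28,29,30,31): 0⊕0⊕1⊕0⊕0⊕1⊕0⊕0⊕1⊕1⊕1⊕0⊕1⊕1⊕0⊕0 = 1
s8 (pos 8,9,10,11,12,13,14,15,24,25,26,27,28,29,30,31): 0⊕0⊕0⊕0⊕0⊕1⊕0⊕0⊕0⊕0⊕1⊕1⊕1⊕1⊕0⊕0 = 1
s16 (pos 16,17,18,19,20,21,22,23,24,25,26,27,28,29,30,31): 0⊕0⊕0⊕1⊕1⊕1⊕1⊕0⊕0⊕0⊕1⊕1⊕1⊕1⊕0⊕0 = 0
Syndrome s16…s1 = 01110 → error at position 14.
Flip position 14: 0110010000001000001111000111100 → 0110010000001100001111000111100
Read data bits from positions 3,5,6,7,9,10,11,12,13,14,15,17,18,19,20,21,22,23,24,25,26,27,28,29,30,31: 10100000110001111000111100

10100000110001111000111100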